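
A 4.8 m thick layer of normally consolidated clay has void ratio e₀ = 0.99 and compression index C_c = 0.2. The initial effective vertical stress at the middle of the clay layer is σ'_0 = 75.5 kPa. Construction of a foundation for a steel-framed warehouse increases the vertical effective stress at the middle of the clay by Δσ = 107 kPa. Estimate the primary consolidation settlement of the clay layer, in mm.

S_c ≈ 185 mm

Final effective stress: σ'_f = σ'_0 + Δσ = 75.5 + 107 = 182.5 kPa.
Normally consolidated clay, so the full stress increment lies on the virgin compression line:
S_c = C_c·H/(1+e₀)·log₁₀(σ'_f/σ'_0) = 0.2×4.8/(1+0.99)×log₁₀(182.5/75.5)
    = 0.48241 × 0.38332 = 0.1849 m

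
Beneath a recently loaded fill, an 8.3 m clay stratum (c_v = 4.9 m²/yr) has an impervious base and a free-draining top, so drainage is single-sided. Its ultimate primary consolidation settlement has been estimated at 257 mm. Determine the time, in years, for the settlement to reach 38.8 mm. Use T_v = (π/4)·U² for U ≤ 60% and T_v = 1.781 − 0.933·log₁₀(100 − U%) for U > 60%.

Drainage path length: H_d = H = 8.3 m (single drainage).
U = S(t)/S_ult = 38.8/257 = 0.151.
U ≤ 60%: T_v = (π/4)·U² = (π/4)×0.15097² = 0.017901.
t = T_v·H_d²/c_v = 0.017901×8.3²/4.9 = 0.2517 years.

t ≈ 0.252 years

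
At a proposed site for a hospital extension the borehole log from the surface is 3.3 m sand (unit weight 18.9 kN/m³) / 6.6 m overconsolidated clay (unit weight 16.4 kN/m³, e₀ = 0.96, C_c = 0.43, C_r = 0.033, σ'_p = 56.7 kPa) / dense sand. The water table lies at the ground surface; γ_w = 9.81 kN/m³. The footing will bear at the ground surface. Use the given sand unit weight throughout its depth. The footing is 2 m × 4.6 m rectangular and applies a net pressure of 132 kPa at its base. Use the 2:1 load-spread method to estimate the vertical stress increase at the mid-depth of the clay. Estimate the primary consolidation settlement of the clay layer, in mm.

Mid-depth of clay below the ground surface: z = 3.3 + 6.6/2 = 6.6 m.
Total vertical stress at mid-clay: σ_v = 18.9×3.3 + 16.4×3.3 = 116.49 kPa.
Pore pressure: u = 9.81×(6.6 − 0) = 64.746 kPa.
Initial effective stress: σ'_0 = σ_v − u = 116.49 − 64.746 = 51.744 kPa.
Stress increase at mid-clay by the 2:1 spreading method:
Δσ = qBL/((B+z)(L+z)) = 132×2×4.6/((2+6.6)(4.6+6.6)) = 12.608 kPa
Final effective stress: σ'_f = 51.744 + 12.608 = 64.352 kPa.
σ'_f = 64.352 > σ'_p = 56.7 kPa, so the stress path crosses the preconsolidation pressure — recompression up to σ'_p, then virgin compression beyond:
S_c = H/(1+e₀)·[C_r·log₁₀(σ'_p/σ'_0) + C_c·log₁₀(σ'_f/σ'_p)]
    = 6.6/1.96 × [0.033×log₁₀(56.7/51.744) + 0.43×log₁₀(64.352/56.7)]
    = 3.3673 × [0.0013109 + 0.023641] = 0.08402 m

S_c ≈ 84 mm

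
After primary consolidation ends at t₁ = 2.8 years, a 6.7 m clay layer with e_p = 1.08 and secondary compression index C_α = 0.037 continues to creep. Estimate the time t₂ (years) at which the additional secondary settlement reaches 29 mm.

S_s = C_α·H/(1+e_p)·log₁₀(t₂/t₁) ⇒ log₁₀(t₂/t₁) = S_s·(1+e_p)/(C_α·H).
log₁₀(t₂/t₁) = 0.029 × (1+1.08) / (0.037×6.7) = 0.2433
t₂ = t₁ × 10^0.2433 = 2.8 × 1.751 = 4.903 years

t₂ ≈ 4.9 years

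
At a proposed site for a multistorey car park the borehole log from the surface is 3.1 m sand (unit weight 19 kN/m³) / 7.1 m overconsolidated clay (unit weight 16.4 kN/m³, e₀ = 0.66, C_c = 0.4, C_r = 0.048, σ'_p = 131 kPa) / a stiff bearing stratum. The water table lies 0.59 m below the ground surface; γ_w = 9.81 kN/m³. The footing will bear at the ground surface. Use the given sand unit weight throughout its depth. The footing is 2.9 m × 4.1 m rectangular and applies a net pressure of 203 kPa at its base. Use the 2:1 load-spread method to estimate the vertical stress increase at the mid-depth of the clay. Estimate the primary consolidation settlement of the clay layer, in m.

S_c ≈ 0.0305 m

Mid-depth of clay below the ground surface: z = 3.1 + 7.1/2 = 6.65 m.
Total vertical stress at mid-clay: σ_v = 19×3.1 + 16.4×3.55 = 117.12 kPa.
Pore pressure: u = 9.81×(6.65 − 0.59) = 59.449 kPa.
Initial effective stress: σ'_0 = σ_v − u = 117.12 − 59.449 = 57.671 kPa.
Stress increase at mid-clay by the 2:1 spreading method:
Δσ = qBL/((B+z)(L+z)) = 203×2.9×4.1/((2.9+6.65)(4.1+6.65)) = 23.511 kPa
Final effective stress: σ'_f = 57.671 + 23.511 = 81.182 kPa.
σ'_f = 81.182 ≤ σ'_p = 131 kPa, so the clay remains overconsolidated and only the recompression index applies:
S_c = C_r·H/(1+e₀)·log₁₀(σ'_f/σ'_0) = 0.048×7.1/1.66×log₁₀(81.182/57.671)
    = 0.2053 × 0.1485 = 0.03049 m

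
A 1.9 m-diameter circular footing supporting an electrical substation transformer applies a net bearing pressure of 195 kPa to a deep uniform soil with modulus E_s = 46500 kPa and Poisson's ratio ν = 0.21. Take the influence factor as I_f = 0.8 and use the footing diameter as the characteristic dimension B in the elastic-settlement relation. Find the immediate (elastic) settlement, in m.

Immediate (elastic) settlement: S_e = q·B·(1−ν²)/E_s · I_f.
S_e = 195 × 1.9 × (1 − 0.21²) / 46500 × 0.8
    = 195 × 1.9 × 0.9559 / 46500 × 0.8
    = 0.006093 m

S_e ≈ 0.00609 m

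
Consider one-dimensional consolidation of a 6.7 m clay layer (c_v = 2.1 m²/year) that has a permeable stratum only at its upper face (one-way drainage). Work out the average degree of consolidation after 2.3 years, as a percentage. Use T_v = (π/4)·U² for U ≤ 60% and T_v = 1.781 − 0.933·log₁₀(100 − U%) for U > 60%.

U ≈ 37 %

Drainage path length: H_d = H = 6.7 m (single drainage).
T_v = c_v·t/H_d² = 2.1×2.3/6.7² = 0.1076.
T_v = 0.1076 corresponds to the U ≤ 60% branch:
U = √(4T_v/π) = 0.3701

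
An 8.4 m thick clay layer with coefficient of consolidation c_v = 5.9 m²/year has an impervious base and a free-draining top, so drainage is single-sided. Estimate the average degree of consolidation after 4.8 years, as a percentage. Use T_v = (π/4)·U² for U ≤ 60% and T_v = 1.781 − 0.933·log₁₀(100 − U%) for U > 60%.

U ≈ 69.9 %

Drainage path length: H_d = H = 8.4 m (single drainage).
T_v = c_v·t/H_d² = 5.9×4.8/8.4² = 0.40136.
T_v = 0.40136 corresponds to the U > 60% branch:
U = 1 − 10^((1.781 − T_v)/0.933)/100 = 0.6989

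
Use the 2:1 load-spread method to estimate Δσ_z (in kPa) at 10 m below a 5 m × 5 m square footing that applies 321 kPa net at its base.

Δσ_z ≈ 35.7 kPa

By the 2:1 method the load spreads at 1 horizontal : 2 vertical, so at depth z the loaded area has grown by z in each plan dimension:
Δσ = qBL/((B+z)(L+z)) = 321×5×5/((5+10)(5+10)) = 35.667 kPa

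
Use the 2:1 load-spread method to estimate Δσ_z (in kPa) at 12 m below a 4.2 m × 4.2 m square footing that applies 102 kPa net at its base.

Δσ_z ≈ 6.86 kPa

By the 2:1 method the load spreads at 1 horizontal : 2 vertical, so at depth z the loaded area has grown by z in each plan dimension:
Δσ = qBL/((B+z)(L+z)) = 102×4.2×4.2/((4.2+12)(4.2+12)) = 6.856 kPa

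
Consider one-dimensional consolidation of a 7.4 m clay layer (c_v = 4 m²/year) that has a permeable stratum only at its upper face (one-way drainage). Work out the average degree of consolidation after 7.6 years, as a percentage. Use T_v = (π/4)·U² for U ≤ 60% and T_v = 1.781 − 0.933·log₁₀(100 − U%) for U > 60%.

Drainage path length: H_d = H = 7.4 m (single drainage).
T_v = c_v·t/H_d² = 4×7.6/7.4² = 0.55515.
T_v = 0.55515 corresponds to the U > 60% branch:
U = 1 − 10^((1.781 − T_v)/0.933)/100 = 0.794

U ≈ 79.4 %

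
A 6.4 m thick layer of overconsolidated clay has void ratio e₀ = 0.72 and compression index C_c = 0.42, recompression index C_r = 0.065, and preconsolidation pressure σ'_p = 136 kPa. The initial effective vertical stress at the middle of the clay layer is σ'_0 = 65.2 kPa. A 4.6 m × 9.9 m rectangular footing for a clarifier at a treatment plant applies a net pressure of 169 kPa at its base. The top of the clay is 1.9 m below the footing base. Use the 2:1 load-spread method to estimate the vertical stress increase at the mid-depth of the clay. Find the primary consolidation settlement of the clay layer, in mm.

Mid-depth of clay below the footing base: z = 1.9 + 6.4/2 = 5.1 m.
Stress increase at mid-clay by the 2:1 spreading method:
Δσ = qBL/((B+z)(L+z)) = 169×4.6×9.9/((4.6+5.1)(9.9+5.1)) = 52.895 kPa
Final effective stress: σ'_f = 65.2 + 52.895 = 118.09 kPa.
σ'_f = 118.09 ≤ σ'_p = 136 kPa, so the clay remains overconsolidated and only the recompression index applies:
S_c = C_r·H/(1+e₀)·log₁₀(σ'_f/σ'_0) = 0.065×6.4/1.72×log₁₀(118.09/65.2)
    = 0.24186 × 0.25797 = 0.06239 m

S_c ≈ 62.4 mm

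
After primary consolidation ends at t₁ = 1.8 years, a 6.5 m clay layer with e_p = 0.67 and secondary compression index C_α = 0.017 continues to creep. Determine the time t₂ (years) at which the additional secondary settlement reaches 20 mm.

S_s = C_α·H/(1+e_p)·log₁₀(t₂/t₁) ⇒ log₁₀(t₂/t₁) = S_s·(1+e_p)/(C_α·H).
log₁₀(t₂/t₁) = 0.02 × (1+0.67) / (0.017×6.5) = 0.3023
t₂ = t₁ × 10^0.3023 = 1.8 × 2.006 = 3.61 years

t₂ ≈ 3.61 years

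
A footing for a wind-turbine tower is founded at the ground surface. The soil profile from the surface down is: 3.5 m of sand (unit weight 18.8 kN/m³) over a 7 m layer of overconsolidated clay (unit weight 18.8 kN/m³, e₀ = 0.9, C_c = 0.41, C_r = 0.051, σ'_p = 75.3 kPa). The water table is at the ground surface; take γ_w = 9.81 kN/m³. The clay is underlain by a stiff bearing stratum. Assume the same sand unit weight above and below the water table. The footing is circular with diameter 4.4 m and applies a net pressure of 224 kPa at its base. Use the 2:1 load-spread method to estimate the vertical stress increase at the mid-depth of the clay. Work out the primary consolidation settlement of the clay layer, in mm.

Mid-depth of clay below the ground surface: z = 3.5 + 7/2 = 7 m.
Total vertical stress at mid-clay: σ_v = 18.8×3.5 + 18.8×3.5 = 131.6 kPa.
Pore pressure: u = 9.81×(7 − 0) = 68.67 kPa.
Initial effective stress: σ'_0 = σ_v − u = 131.6 − 68.67 = 62.93 kPa.
Stress increase at mid-clay by the 2:1 spreading method:
Δσ ≈ qD²/(D+z)² = 224×4.4²/(4.4+7)² = 33.369 kPa
Final effective stress: σ'_f = 62.93 + 33.369 = 96.299 kPa.
σ'_f = 96.299 > σ'_p = 75.3 kPa, so the stress path crosses the preconsolidation pressure — recompression up to σ'_p, then virgin compression beyond:
S_c = H/(1+e₀)·[C_r·log₁₀(σ'_p/σ'_0) + C_c·log₁₀(σ'_f/σ'_p)]
    = 7/1.9 × [0.051×log₁₀(75.3/62.93) + 0.41×log₁₀(96.299/75.3)]
    = 3.6842 × [0.0039748 + 0.043799] = 0.176 m

S_c ≈ 176 mm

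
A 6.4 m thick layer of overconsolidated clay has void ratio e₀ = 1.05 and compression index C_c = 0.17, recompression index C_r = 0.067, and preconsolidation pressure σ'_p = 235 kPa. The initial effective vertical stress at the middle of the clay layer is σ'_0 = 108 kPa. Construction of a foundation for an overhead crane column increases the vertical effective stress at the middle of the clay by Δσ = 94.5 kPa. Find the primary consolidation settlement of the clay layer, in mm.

S_c ≈ 57.1 mm

Final effective stress: σ'_f = 108 + 94.5 = 202.5 kPa.
σ'_f = 202.5 ≤ σ'_p = 235 kPa, so the clay remains overconsolidated and only the recompression index applies:
S_c = C_r·H/(1+e₀)·log₁₀(σ'_f/σ'_0) = 0.067×6.4/2.05×log₁₀(202.5/108)
    = 0.20917 × 0.273 = 0.0571 m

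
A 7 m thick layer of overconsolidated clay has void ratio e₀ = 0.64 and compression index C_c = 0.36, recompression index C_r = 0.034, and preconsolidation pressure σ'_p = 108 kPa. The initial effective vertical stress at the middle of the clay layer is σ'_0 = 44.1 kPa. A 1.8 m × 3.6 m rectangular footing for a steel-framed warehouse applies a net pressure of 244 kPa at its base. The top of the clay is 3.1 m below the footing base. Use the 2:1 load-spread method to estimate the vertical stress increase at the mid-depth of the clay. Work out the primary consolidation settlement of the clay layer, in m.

Mid-depth of clay below the footing base: z = 3.1 + 7/2 = 6.6 m.
Stress increase at mid-clay by the 2:1 spreading method:
Δσ = qBL/((B+z)(L+z)) = 244×1.8×3.6/((1.8+6.6)(3.6+6.6)) = 18.454 kPa
Final effective stress: σ'_f = 44.1 + 18.454 = 62.554 kPa.
σ'_f = 62.554 ≤ σ'_p = 108 kPa, so the clay remains overconsolidated and only the recompression index applies:
S_c = C_r·H/(1+e₀)·log₁₀(σ'_f/σ'_0) = 0.034×7/1.64×log₁₀(62.554/44.1)
    = 0.14512 × 0.15182 = 0.02203 m

S_c ≈ 0.022 m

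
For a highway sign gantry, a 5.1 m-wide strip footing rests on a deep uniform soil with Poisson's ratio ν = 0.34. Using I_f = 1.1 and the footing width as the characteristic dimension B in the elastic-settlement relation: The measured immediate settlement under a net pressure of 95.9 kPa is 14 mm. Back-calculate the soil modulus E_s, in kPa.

E_s ≈ 34000 kPa

S_e = q·B·(1−ν²)/E_s · I_f  ⇒  E_s = q·B·(1−ν²)·I_f / S_e.
E_s = 95.9 × 5.1 × 0.8844 × 1.1 / 0.014 = 33990 kPa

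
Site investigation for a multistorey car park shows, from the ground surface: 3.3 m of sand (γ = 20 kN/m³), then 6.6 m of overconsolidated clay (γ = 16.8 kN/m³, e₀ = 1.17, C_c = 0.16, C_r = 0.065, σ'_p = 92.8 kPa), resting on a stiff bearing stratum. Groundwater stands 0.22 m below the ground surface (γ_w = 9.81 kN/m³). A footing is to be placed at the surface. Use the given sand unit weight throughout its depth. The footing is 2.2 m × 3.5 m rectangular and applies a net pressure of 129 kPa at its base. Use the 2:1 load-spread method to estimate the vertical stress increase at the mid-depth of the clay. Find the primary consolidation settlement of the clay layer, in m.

Mid-depth of clay below the ground surface: z = 3.3 + 6.6/2 = 6.6 m.
Total vertical stress at mid-clay: σ_v = 20×3.3 + 16.8×3.3 = 121.44 kPa.
Pore pressure: u = 9.81×(6.6 − 0.22) = 62.588 kPa.
Initial effective stress: σ'_0 = σ_v − u = 121.44 − 62.588 = 58.852 kPa.
Stress increase at mid-clay by the 2:1 spreading method:
Δσ = qBL/((B+z)(L+z)) = 129×2.2×3.5/((2.2+6.6)(3.5+6.6)) = 11.176 kPa
Final effective stress: σ'_f = 58.852 + 11.176 = 70.028 kPa.
σ'_f = 70.028 ≤ σ'_p = 92.8 kPa, so the clay remains overconsolidated and only the recompression index applies:
S_c = C_r·H/(1+e₀)·log₁₀(σ'_f/σ'_0) = 0.065×6.6/2.17×log₁₀(70.028/58.852)
    = 0.1977 × 0.07551 = 0.01493 m

S_c ≈ 0.0149 m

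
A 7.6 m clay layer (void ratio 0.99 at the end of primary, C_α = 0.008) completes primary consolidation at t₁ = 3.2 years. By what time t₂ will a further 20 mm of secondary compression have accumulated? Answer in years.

S_s = C_α·H/(1+e_p)·log₁₀(t₂/t₁) ⇒ log₁₀(t₂/t₁) = S_s·(1+e_p)/(C_α·H).
log₁₀(t₂/t₁) = 0.02 × (1+0.99) / (0.008×7.6) = 0.6546
t₂ = t₁ × 10^0.6546 = 3.2 × 4.514 = 14.45 years

t₂ ≈ 14.4 years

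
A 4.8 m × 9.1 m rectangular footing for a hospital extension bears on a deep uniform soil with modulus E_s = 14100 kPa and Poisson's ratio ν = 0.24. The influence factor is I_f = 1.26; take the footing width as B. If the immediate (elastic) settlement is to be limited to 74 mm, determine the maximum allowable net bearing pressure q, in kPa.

q ≈ 183 kPa

S_e = q·B·(1−ν²)/E_s · I_f  ⇒  q = S_e·E_s / (B·(1−ν²)·I_f).
q = 0.074 × 14100 / (4.8 × 0.9424 × 1.26) = 183.1 kPa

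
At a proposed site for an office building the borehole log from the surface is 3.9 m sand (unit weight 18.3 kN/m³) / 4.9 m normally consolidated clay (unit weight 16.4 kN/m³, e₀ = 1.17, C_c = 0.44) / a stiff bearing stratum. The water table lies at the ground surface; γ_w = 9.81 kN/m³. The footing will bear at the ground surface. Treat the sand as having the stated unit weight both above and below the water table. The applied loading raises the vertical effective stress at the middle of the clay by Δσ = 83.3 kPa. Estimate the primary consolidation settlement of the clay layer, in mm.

Mid-depth of clay below the ground surface: z = 3.9 + 4.9/2 = 6.35 m.
Total vertical stress at mid-clay: σ_v = 18.3×3.9 + 16.4×2.45 = 111.55 kPa.
Pore pressure: u = 9.81×(6.35 − 0) = 62.294 kPa.
Initial effective stress: σ'_0 = σ_v − u = 111.55 − 62.294 = 49.256 kPa.
Final effective stress: σ'_f = σ'_0 + Δσ = 49.256 + 83.3 = 132.56 kPa.
Normally consolidated clay, so the full stress increment lies on the virgin compression line:
S_c = C_c·H/(1+e₀)·log₁₀(σ'_f/σ'_0) = 0.44×4.9/(1+1.17)×log₁₀(132.56/49.256)
    = 0.99355 × 0.42995 = 0.4272 m

S_c ≈ 427 mm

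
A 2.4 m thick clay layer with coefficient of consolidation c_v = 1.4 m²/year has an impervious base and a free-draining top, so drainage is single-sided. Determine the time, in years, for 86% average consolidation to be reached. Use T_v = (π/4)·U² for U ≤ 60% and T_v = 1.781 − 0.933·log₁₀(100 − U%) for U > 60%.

t ≈ 2.93 years

Drainage path length: H_d = H = 2.4 m (single drainage).
U > 60%: T_v = 1.781 − 0.933·log₁₀(100 − 86) = 0.71166.
t = T_v·H_d²/c_v = 0.71166×2.4²/1.4 = 2.928 years.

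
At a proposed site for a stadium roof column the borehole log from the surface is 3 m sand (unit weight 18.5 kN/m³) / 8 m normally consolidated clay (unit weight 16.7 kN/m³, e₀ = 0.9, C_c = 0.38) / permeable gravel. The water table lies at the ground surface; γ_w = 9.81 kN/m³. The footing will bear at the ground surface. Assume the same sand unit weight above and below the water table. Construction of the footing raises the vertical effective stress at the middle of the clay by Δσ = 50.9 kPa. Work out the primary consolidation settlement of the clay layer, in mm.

Mid-depth of clay below the ground surface: z = 3 + 8/2 = 7 m.
Total vertical stress at mid-clay: σ_v = 18.5×3 + 16.7×4 = 122.3 kPa.
Pore pressure: u = 9.81×(7 − 0) = 68.67 kPa.
Initial effective stress: σ'_0 = σ_v − u = 122.3 − 68.67 = 53.63 kPa.
Final effective stress: σ'_f = σ'_0 + Δσ = 53.63 + 50.9 = 104.53 kPa.
Normally consolidated clay, so the full stress increment lies on the virgin compression line:
S_c = C_c·H/(1+e₀)·log₁₀(σ'_f/σ'_0) = 0.38×8/(1+0.9)×log₁₀(104.53/53.63)
    = 1.6 × 0.28983 = 0.4637 m

S_c ≈ 464 mm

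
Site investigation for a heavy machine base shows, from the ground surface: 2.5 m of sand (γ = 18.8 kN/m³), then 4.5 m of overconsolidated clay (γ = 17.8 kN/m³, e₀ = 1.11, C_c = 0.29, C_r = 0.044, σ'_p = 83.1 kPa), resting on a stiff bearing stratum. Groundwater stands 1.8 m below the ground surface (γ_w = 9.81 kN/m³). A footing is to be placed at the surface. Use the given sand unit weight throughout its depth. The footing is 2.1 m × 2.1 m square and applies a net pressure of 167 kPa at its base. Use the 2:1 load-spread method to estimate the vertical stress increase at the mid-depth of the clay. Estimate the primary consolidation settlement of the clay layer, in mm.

S_c ≈ 9.74 mm

Mid-depth of clay below the ground surface: z = 2.5 + 4.5/2 = 4.75 m.
Total vertical stress at mid-clay: σ_v = 18.8×2.5 + 17.8×2.25 = 87.05 kPa.
Pore pressure: u = 9.81×(4.75 − 1.8) = 28.94 kPa.
Initial effective stress: σ'_0 = σ_v − u = 87.05 − 28.94 = 58.11 kPa.
Stress increase at mid-clay by the 2:1 spreading method:
Δσ = qBL/((B+z)(L+z)) = 167×2.1×2.1/((2.1+4.75)(2.1+4.75)) = 15.695 kPa
Final effective stress: σ'_f = 58.11 + 15.695 = 73.805 kPa.
σ'_f = 73.805 ≤ σ'_p = 83.1 kPa, so the clay remains overconsolidated and only the recompression index applies:
S_c = C_r·H/(1+e₀)·log₁₀(σ'_f/σ'_0) = 0.044×4.5/2.11×log₁₀(73.805/58.11)
    = 0.093839 × 0.10383 = 0.009743 m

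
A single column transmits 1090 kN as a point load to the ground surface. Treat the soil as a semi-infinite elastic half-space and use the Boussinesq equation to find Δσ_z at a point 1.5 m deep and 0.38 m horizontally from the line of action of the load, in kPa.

Boussinesq vertical stress below a point load on an elastic half-space:
Δσ_z = 3P/(2πz²) · [1 + (r/z)²]^(−5/2)
r/z = 0.38/1.5 = 0.25333; [1+(r/z)²]^(−5/2) = 0.85598.
Δσ_z = 3×1090/(2π×1.5²) × 0.85598 = 231.31 × 0.85598 = 198 kPa

Δσ_z ≈ 198 kPa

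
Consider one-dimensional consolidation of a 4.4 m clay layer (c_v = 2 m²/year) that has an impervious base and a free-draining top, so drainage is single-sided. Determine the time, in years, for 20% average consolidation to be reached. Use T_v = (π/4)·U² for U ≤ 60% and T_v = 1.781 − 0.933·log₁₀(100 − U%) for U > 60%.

Drainage path length: H_d = H = 4.4 m (single drainage).
U ≤ 60%: T_v = (π/4)·U² = (π/4)×0.2² = 0.031416.
t = T_v·H_d²/c_v = 0.031416×4.4²/2 = 0.3041 years.

t ≈ 0.304 years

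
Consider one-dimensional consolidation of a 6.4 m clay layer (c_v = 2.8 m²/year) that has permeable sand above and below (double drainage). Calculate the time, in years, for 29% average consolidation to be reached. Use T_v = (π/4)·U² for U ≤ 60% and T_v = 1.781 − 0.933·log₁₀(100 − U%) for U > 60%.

t ≈ 0.242 years

Drainage path length: H_d = H/2 = 3.2 m (double drainage).
U ≤ 60%: T_v = (π/4)·U² = (π/4)×0.29² = 0.066052.
t = T_v·H_d²/c_v = 0.066052×3.2²/2.8 = 0.2416 years.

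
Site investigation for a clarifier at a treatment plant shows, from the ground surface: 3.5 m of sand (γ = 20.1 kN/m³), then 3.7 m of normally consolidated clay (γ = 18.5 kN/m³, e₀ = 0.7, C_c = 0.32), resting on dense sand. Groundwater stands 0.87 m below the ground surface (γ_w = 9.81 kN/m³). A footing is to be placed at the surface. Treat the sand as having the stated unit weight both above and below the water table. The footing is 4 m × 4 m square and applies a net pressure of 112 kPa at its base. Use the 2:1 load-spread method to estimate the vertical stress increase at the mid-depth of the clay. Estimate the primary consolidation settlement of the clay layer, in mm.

S_c ≈ 88.1 mm

Mid-depth of clay below the ground surface: z = 3.5 + 3.7/2 = 5.35 m.
Total vertical stress at mid-clay: σ_v = 20.1×3.5 + 18.5×1.85 = 104.58 kPa.
Pore pressure: u = 9.81×(5.35 − 0.87) = 43.949 kPa.
Initial effective stress: σ'_0 = σ_v − u = 104.58 − 43.949 = 60.631 kPa.
Stress increase at mid-clay by the 2:1 spreading method:
Δσ = qBL/((B+z)(L+z)) = 112×4×4/((4+5.35)(4+5.35)) = 20.498 kPa
Final effective stress: σ'_f = σ'_0 + Δσ = 60.631 + 20.498 = 81.129 kPa.
Normally consolidated clay, so the full stress increment lies on the virgin compression line:
S_c = C_c·H/(1+e₀)·log₁₀(σ'_f/σ'_0) = 0.32×3.7/(1+0.7)×log₁₀(81.129/60.631)
    = 0.69647 × 0.12648 = 0.08809 m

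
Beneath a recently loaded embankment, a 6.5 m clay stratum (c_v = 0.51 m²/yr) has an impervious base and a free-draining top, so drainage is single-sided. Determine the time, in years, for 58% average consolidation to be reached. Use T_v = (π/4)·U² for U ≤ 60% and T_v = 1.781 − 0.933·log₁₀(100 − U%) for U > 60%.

Drainage path length: H_d = H = 6.5 m (single drainage).
U ≤ 60%: T_v = (π/4)·U² = (π/4)×0.58² = 0.26421.
t = T_v·H_d²/c_v = 0.26421×6.5²/0.51 = 21.89 years.

t ≈ 21.9 years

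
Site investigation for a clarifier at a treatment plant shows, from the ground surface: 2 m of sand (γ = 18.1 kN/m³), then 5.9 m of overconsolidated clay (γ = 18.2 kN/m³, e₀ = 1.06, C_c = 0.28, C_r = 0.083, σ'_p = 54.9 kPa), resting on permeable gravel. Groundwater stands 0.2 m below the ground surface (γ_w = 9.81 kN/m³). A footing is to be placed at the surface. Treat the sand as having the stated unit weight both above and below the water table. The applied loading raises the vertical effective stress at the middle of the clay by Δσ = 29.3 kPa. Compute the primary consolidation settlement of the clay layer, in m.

Mid-depth of clay below the ground surface: z = 2 + 5.9/2 = 4.95 m.
Total vertical stress at mid-clay: σ_v = 18.1×2 + 18.2×2.95 = 89.89 kPa.
Pore pressure: u = 9.81×(4.95 − 0.2) = 46.598 kPa.
Initial effective stress: σ'_0 = σ_v − u = 89.89 − 46.598 = 43.292 kPa.
Final effective stress: σ'_f = 43.292 + 29.3 = 72.592 kPa.
σ'_f = 72.592 > σ'_p = 54.9 kPa, so the stress path crosses the preconsolidation pressure — recompression up to σ'_p, then virgin compression beyond:
S_c = H/(1+e₀)·[C_r·log₁₀(σ'_p/σ'_0) + C_c·log₁₀(σ'_f/σ'_p)]
    = 5.9/2.06 × [0.083×log₁₀(54.9/43.292) + 0.28×log₁₀(72.592/54.9)]
    = 2.8641 × [0.0085627 + 0.033969] = 0.1218 m

S_c ≈ 0.122 m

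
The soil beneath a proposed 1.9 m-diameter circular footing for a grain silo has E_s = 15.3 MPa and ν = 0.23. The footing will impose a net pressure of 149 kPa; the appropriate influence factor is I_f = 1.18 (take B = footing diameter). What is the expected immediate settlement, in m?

S_e ≈ 0.0207 m

Immediate (elastic) settlement: S_e = q·B·(1−ν²)/E_s · I_f.
E_s = 15.3 MPa = 15300 kPa.
S_e = 149 × 1.9 × (1 − 0.23²) / 15300 × 1.18
    = 149 × 1.9 × 0.9471 / 15300 × 1.18
    = 0.02068 m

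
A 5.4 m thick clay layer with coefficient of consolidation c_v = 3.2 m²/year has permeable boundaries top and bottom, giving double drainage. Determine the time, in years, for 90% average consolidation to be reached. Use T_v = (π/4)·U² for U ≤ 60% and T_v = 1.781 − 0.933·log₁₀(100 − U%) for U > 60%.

t ≈ 1.93 years

Drainage path length: H_d = H/2 = 2.7 m (double drainage).
U > 60%: T_v = 1.781 − 0.933·log₁₀(100 − 90) = 0.848.
t = T_v·H_d²/c_v = 0.848×2.7²/3.2 = 1.932 years.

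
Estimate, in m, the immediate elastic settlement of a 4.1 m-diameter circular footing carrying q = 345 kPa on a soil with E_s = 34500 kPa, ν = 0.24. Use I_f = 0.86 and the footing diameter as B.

S_e ≈ 0.0332 m

Immediate (elastic) settlement: S_e = q·B·(1−ν²)/E_s · I_f.
S_e = 345 × 4.1 × (1 − 0.24²) / 34500 × 0.86
    = 345 × 4.1 × 0.9424 / 34500 × 0.86
    = 0.03323 m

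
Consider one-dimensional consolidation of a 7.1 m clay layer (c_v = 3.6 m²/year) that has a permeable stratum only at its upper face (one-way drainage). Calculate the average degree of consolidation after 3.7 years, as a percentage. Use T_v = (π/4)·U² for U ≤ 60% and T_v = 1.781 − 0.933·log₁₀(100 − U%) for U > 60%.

U ≈ 58 %

Drainage path length: H_d = H = 7.1 m (single drainage).
T_v = c_v·t/H_d² = 3.6×3.7/7.1² = 0.26423.
T_v = 0.26423 corresponds to the U ≤ 60% branch:
U = √(4T_v/π) = 0.58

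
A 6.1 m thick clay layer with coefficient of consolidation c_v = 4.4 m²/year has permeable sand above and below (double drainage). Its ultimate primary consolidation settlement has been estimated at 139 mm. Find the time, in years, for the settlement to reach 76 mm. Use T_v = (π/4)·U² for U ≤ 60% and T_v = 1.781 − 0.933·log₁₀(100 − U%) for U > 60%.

t ≈ 0.496 years

Drainage path length: H_d = H/2 = 3.05 m (double drainage).
U = S(t)/S_ult = 76/139 = 0.5468.
U ≤ 60%: T_v = (π/4)·U² = (π/4)×0.54676² = 0.23479.
t = T_v·H_d²/c_v = 0.23479×3.05²/4.4 = 0.4964 years.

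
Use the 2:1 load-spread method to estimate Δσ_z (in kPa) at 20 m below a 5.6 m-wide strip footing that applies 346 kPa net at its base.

By the 2:1 method the load spreads at 1 horizontal : 2 vertical, so at depth z the loaded area has grown by z in each plan dimension:
Δσ = qB/(B+z) = 346×5.6/(5.6+20) = 75.687 kPa

Δσ_z ≈ 75.7 kPa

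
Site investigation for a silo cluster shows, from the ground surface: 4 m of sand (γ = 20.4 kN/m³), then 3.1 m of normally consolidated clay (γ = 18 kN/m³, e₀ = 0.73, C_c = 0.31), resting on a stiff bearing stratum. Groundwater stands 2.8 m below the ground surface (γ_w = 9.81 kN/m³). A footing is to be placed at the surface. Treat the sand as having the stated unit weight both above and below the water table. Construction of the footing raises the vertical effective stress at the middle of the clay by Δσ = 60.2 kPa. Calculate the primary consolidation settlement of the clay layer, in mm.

S_c ≈ 132 mm

Mid-depth of clay below the ground surface: z = 4 + 3.1/2 = 5.55 m.
Total vertical stress at mid-clay: σ_v = 20.4×4 + 18×1.55 = 109.5 kPa.
Pore pressure: u = 9.81×(5.55 − 2.8) = 26.978 kPa.
Initial effective stress: σ'_0 = σ_v − u = 109.5 − 26.978 = 82.522 kPa.
Final effective stress: σ'_f = σ'_0 + Δσ = 82.522 + 60.2 = 142.72 kPa.
Normally consolidated clay, so the full stress increment lies on the virgin compression line:
S_c = C_c·H/(1+e₀)·log₁₀(σ'_f/σ'_0) = 0.31×3.1/(1+0.73)×log₁₀(142.72/82.522)
    = 0.55549 × 0.23792 = 0.1322 m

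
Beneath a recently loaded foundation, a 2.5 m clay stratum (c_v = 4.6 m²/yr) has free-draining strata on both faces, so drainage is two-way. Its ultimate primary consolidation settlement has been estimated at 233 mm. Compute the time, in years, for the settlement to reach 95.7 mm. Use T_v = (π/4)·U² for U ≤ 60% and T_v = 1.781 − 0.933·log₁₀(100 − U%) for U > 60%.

t ≈ 0.045 years

Drainage path length: H_d = H/2 = 1.25 m (double drainage).
U = S(t)/S_ult = 95.7/233 = 0.4107.
U ≤ 60%: T_v = (π/4)·U² = (π/4)×0.41073² = 0.1325.
t = T_v·H_d²/c_v = 0.1325×1.25²/4.6 = 0.04501 years.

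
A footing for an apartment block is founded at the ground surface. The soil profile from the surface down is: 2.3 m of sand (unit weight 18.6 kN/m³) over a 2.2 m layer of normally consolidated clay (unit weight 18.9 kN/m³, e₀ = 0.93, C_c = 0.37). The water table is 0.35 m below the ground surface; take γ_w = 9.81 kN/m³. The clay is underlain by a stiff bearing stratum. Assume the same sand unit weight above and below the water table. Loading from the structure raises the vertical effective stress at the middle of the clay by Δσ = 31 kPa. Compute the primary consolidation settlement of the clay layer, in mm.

S_c ≈ 120 mm

Mid-depth of clay below the ground surface: z = 2.3 + 2.2/2 = 3.4 m.
Total vertical stress at mid-clay: σ_v = 18.6×2.3 + 18.9×1.1 = 63.57 kPa.
Pore pressure: u = 9.81×(3.4 − 0.35) = 29.921 kPa.
Initial effective stress: σ'_0 = σ_v − u = 63.57 − 29.921 = 33.649 kPa.
Final effective stress: σ'_f = σ'_0 + Δσ = 33.649 + 31 = 64.649 kPa.
Normally consolidated clay, so the full stress increment lies on the virgin compression line:
S_c = C_c·H/(1+e₀)·log₁₀(σ'_f/σ'_0) = 0.37×2.2/(1+0.93)×log₁₀(64.649/33.649)
    = 0.42176 × 0.28359 = 0.1196 m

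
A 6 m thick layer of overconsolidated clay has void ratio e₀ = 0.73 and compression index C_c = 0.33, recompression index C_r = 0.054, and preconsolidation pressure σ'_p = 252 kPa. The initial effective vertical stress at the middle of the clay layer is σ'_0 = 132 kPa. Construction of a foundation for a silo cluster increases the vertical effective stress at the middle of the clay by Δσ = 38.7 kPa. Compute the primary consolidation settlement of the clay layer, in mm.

Final effective stress: σ'_f = 132 + 38.7 = 170.7 kPa.
σ'_f = 170.7 ≤ σ'_p = 252 kPa, so the clay remains overconsolidated and only the recompression index applies:
S_c = C_r·H/(1+e₀)·log₁₀(σ'_f/σ'_0) = 0.054×6/1.73×log₁₀(170.7/132)
    = 0.18728 × 0.11166 = 0.02091 m

S_c ≈ 20.9 mm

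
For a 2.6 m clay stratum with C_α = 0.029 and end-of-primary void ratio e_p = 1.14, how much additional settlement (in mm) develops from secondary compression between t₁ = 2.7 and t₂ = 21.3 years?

S_s ≈ 31.6 mm

Secondary compression: S_s = C_α·H/(1+e_p)·log₁₀(t₂/t₁)
S_s = 0.029×2.6/(1+1.14)×log₁₀(21.3/2.7)
    = 0.03523 × 0.897 = 0.03161 m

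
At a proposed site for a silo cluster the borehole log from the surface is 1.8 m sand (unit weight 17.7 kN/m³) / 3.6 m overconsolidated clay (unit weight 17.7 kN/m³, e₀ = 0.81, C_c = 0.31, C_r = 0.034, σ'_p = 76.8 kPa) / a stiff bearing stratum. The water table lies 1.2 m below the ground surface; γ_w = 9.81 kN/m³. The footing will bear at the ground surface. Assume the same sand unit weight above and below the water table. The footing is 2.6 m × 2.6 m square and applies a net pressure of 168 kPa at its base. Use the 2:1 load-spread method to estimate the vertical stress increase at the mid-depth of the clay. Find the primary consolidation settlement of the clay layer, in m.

S_c ≈ 0.0162 m

Mid-depth of clay below the ground surface: z = 1.8 + 3.6/2 = 3.6 m.
Total vertical stress at mid-clay: σ_v = 17.7×1.8 + 17.7×1.8 = 63.72 kPa.
Pore pressure: u = 9.81×(3.6 − 1.2) = 23.544 kPa.
Initial effective stress: σ'_0 = σ_v − u = 63.72 − 23.544 = 40.176 kPa.
Stress increase at mid-clay by the 2:1 spreading method:
Δσ = qBL/((B+z)(L+z)) = 168×2.6×2.6/((2.6+3.6)(2.6+3.6)) = 29.544 kPa
Final effective stress: σ'_f = 40.176 + 29.544 = 69.72 kPa.
σ'_f = 69.72 ≤ σ'_p = 76.8 kPa, so the clay remains overconsolidated and only the recompression index applies:
S_c = C_r·H/(1+e₀)·log₁₀(σ'_f/σ'_0) = 0.034×3.6/1.81×log₁₀(69.72/40.176)
    = 0.067626 × 0.23939 = 0.01619 m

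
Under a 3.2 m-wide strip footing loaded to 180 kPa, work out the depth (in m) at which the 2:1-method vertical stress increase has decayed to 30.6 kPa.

z ≈ 15.6 m

2:1 spreading — at depth z the loaded area has grown by z in each plan dimension:
qB/(B+z) = Δσ_z ⇒ z = qB/Δσ_z − B = 180×3.2/30.6 − 3.2 = 15.62 m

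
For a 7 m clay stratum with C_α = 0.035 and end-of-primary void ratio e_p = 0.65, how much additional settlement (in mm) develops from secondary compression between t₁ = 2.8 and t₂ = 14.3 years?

Secondary compression: S_s = C_α·H/(1+e_p)·log₁₀(t₂/t₁)
S_s = 0.035×7/(1+0.65)×log₁₀(14.3/2.8)
    = 0.1485 × 0.7082 = 0.1052 m

S_s ≈ 105 mm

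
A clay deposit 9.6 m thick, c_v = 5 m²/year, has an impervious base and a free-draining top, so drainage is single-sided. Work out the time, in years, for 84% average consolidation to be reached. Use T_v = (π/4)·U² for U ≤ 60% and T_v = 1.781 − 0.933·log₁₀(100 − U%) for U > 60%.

t ≈ 12.1 years

Drainage path length: H_d = H = 9.6 m (single drainage).
U > 60%: T_v = 1.781 − 0.933·log₁₀(100 − 84) = 0.65756.
t = T_v·H_d²/c_v = 0.65756×9.6²/5 = 12.12 years.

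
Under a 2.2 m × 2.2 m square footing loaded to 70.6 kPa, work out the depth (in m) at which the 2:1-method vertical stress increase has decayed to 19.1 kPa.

2:1 spreading — at depth z the loaded area has grown by z in each plan dimension:
qB²/(B+z)² = Δσ_z ⇒ z = B(√(q/Δσ_z) − 1) = 2.2×(√(70.6/19.1) − 1) = 2.03 m

z ≈ 2.03 m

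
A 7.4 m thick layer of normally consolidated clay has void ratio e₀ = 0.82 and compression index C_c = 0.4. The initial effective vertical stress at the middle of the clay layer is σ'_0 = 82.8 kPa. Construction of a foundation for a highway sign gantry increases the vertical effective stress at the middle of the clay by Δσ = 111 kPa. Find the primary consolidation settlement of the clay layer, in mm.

S_c ≈ 601 mm

Final effective stress: σ'_f = σ'_0 + Δσ = 82.8 + 111 = 193.8 kPa.
Normally consolidated clay, so the full stress increment lies on the virgin compression line:
S_c = C_c·H/(1+e₀)·log₁₀(σ'_f/σ'_0) = 0.4×7.4/(1+0.82)×log₁₀(193.8/82.8)
    = 1.6264 × 0.36932 = 0.6007 m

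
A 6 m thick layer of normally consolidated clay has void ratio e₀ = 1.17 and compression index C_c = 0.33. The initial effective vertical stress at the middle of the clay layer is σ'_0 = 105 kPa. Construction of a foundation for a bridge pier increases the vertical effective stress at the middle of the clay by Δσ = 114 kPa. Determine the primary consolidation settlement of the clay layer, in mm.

S_c ≈ 291 mm

Final effective stress: σ'_f = σ'_0 + Δσ = 105 + 114 = 219 kPa.
Normally consolidated clay, so the full stress increment lies on the virgin compression line:
S_c = C_c·H/(1+e₀)·log₁₀(σ'_f/σ'_0) = 0.33×6/(1+1.17)×log₁₀(219/105)
    = 0.91244 × 0.31925 = 0.2913 m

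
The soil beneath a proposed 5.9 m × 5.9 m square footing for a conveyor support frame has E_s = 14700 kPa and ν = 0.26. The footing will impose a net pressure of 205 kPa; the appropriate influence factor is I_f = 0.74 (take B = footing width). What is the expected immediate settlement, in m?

S_e ≈ 0.0568 m

Immediate (elastic) settlement: S_e = q·B·(1−ν²)/E_s · I_f.
S_e = 205 × 5.9 × (1 − 0.26²) / 14700 × 0.74
    = 205 × 5.9 × 0.9324 / 14700 × 0.74
    = 0.05677 m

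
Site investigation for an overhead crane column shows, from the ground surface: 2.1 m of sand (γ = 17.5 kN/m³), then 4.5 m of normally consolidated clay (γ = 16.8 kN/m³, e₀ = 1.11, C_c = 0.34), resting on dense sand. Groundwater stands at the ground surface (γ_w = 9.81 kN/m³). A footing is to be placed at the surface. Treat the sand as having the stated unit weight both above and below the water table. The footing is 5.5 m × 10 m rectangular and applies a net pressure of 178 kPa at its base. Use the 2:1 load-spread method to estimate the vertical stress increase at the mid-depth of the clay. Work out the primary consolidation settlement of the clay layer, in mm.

S_c ≈ 364 mm

Mid-depth of clay below the ground surface: z = 2.1 + 4.5/2 = 4.35 m.
Total vertical stress at mid-clay: σ_v = 17.5×2.1 + 16.8×2.25 = 74.55 kPa.
Pore pressure: u = 9.81×(4.35 − 0) = 42.673 kPa.
Initial effective stress: σ'_0 = σ_v − u = 74.55 − 42.673 = 31.877 kPa.
Stress increase at mid-clay by the 2:1 spreading method:
Δσ = qBL/((B+z)(L+z)) = 178×5.5×10/((5.5+4.35)(10+4.35)) = 69.262 kPa
Final effective stress: σ'_f = σ'_0 + Δσ = 31.877 + 69.262 = 101.14 kPa.
Normally consolidated clay, so the full stress increment lies on the virgin compression line:
S_c = C_c·H/(1+e₀)·log₁₀(σ'_f/σ'_0) = 0.34×4.5/(1+1.11)×log₁₀(101.14/31.877)
    = 0.72512 × 0.50145 = 0.3636 m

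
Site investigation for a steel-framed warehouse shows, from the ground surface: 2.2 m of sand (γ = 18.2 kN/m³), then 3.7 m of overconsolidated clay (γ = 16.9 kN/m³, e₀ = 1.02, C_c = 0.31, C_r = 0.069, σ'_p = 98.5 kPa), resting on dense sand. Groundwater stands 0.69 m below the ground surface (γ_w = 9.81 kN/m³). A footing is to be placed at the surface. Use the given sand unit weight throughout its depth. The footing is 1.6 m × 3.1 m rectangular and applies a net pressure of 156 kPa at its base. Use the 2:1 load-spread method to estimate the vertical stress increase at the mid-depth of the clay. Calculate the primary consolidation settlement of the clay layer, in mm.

S_c ≈ 22.2 mm

Mid-depth of clay below the ground surface: z = 2.2 + 3.7/2 = 4.05 m.
Total vertical stress at mid-clay: σ_v = 18.2×2.2 + 16.9×1.85 = 71.305 kPa.
Pore pressure: u = 9.81×(4.05 − 0.69) = 32.962 kPa.
Initial effective stress: σ'_0 = σ_v − u = 71.305 − 32.962 = 38.343 kPa.
Stress increase at mid-clay by the 2:1 spreading method:
Δσ = qBL/((B+z)(L+z)) = 156×1.6×3.1/((1.6+4.05)(3.1+4.05)) = 19.154 kPa
Final effective stress: σ'_f = 38.343 + 19.154 = 57.497 kPa.
σ'_f = 57.497 ≤ σ'_p = 98.5 kPa, so the clay remains overconsolidated and only the recompression index applies:
S_c = C_r·H/(1+e₀)·log₁₀(σ'_f/σ'_0) = 0.069×3.7/2.02×log₁₀(57.497/38.343)
    = 0.12639 × 0.17596 = 0.02224 m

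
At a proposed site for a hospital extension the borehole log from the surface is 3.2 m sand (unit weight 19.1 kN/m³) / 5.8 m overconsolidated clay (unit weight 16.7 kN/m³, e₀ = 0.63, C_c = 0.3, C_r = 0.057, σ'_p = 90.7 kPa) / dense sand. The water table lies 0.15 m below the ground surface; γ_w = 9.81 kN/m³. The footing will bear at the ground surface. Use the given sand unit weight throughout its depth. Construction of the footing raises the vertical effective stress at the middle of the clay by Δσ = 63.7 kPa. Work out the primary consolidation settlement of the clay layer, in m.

S_c ≈ 0.16 m

Mid-depth of clay below the ground surface: z = 3.2 + 5.8/2 = 6.1 m.
Total vertical stress at mid-clay: σ_v = 19.1×3.2 + 16.7×2.9 = 109.55 kPa.
Pore pressure: u = 9.81×(6.1 − 0.15) = 58.37 kPa.
Initial effective stress: σ'_0 = σ_v − u = 109.55 − 58.37 = 51.18 kPa.
Final effective stress: σ'_f = 51.18 + 63.7 = 114.88 kPa.
σ'_f = 114.88 > σ'_p = 90.7 kPa, so the stress path crosses the preconsolidation pressure — recompression up to σ'_p, then virgin compression beyond:
S_c = H/(1+e₀)·[C_r·log₁₀(σ'_p/σ'_0) + C_c·log₁₀(σ'_f/σ'_p)]
    = 5.8/1.63 × [0.057×log₁₀(90.7/51.18) + 0.3×log₁₀(114.88/90.7)]
    = 3.5583 × [0.014165 + 0.030791] = 0.16 m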